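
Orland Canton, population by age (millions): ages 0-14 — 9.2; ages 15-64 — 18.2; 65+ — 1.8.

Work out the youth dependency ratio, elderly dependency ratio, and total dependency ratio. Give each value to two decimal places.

Youth dependency ratio = 9.2 / 18.2 × 100 = 50.55
Old-age dependency ratio = 1.8 / 18.2 × 100 = 9.89
Total dependency ratio = (9.2 + 1.8) / 18.2 × 100 = 11.0 / 18.2 × 100 = 60.44

Youth dependency ratio: 50.55
Old-age dependency ratio: 9.89
Total dependency ratio: 60.44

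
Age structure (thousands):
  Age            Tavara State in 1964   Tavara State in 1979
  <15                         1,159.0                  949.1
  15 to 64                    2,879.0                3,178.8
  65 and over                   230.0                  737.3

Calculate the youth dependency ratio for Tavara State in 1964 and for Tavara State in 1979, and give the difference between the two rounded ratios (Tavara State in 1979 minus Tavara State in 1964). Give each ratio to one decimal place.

Tavara State in 1964: 1,159.0 / 2,879.0 × 100 = 40.3
Tavara State in 1979: 949.1 / 3,178.8 × 100 = 29.9

Tavara State in 1964: 40.3
Tavara State in 1979: 29.9
Difference: -10.4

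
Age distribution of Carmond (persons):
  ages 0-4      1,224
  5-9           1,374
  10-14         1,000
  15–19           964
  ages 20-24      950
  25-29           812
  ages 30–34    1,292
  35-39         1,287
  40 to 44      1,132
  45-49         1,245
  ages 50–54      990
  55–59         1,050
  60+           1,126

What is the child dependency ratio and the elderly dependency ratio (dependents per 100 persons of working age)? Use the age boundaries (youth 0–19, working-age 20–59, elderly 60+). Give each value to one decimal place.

Youth dependency ratio: 52.1
Old-age dependency ratio: 12.9

0–19: 1,224 + 1,374 + 1,000 + 964 = 4,562
20–59: 950 + 812 + 1,292 + 1,287 + 1,132 + 1,245 + 990 + 1,050 = 8,758
60+: 1,126
Youth dependency ratio = 4,562 / 8,758 × 100 = 52.1
Old-age dependency ratio = 1,126 / 8,758 × 100 = 12.9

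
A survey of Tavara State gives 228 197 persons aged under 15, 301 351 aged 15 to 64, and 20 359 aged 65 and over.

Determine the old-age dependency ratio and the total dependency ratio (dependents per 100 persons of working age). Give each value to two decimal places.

Old-age dependency ratio = 20 359 / 301 351 × 100 = 6.76
Total dependency ratio = (228 197 + 20 359) / 301 351 × 100 = 248 556 / 301 351 × 100 = 82.48

Old-age dependency ratio: 6.76
Total dependency ratio: 82.48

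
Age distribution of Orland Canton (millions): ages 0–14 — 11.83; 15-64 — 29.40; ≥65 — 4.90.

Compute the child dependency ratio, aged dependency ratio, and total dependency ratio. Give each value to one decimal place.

Youth dependency ratio: 40.2
Old-age dependency ratio: 16.7
Total dependency ratio: 56.9

Youth dependency ratio = 11.83 / 29.40 × 100 = 40.2
Old-age dependency ratio = 4.90 / 29.40 × 100 = 16.7
Total dependency ratio = (11.83 + 4.90) / 29.40 × 100 = 16.73 / 29.40 × 100 = 56.9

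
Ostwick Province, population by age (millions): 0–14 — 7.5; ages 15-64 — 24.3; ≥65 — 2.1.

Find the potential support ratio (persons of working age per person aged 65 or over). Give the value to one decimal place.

Potential support ratio: 11.6

Potential support ratio = 24.3 / 2.1 = 11.6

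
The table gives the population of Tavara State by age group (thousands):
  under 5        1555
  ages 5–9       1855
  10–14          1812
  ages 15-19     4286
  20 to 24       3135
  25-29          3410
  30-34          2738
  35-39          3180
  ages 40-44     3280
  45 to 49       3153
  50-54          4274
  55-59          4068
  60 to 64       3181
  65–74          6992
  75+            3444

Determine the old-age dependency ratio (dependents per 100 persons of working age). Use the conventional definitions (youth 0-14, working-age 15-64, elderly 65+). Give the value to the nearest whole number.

0–14: 1555 + 1855 + 1812 = 5222
15–64: 4286 + 3135 + 3410 + 2738 + 3180 + 3280 + 3153 + 4274 + 4068 + 3181 = 34705
65+: 6992 + 3444 = 10436
Old-age dependency ratio = 10436 / 34705 × 100 = 30

Old-age dependency ratio: 30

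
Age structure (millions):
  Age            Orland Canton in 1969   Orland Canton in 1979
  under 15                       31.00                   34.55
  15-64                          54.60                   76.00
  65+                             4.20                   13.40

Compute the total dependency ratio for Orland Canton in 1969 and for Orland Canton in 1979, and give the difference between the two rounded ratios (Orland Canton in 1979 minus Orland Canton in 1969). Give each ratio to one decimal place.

Orland Canton in 1969: (31.00 + 4.20) / 54.60 × 100 = 35.20 / 54.60 × 100 = 64.5
Orland Canton in 1979: (34.55 + 13.40) / 76.00 × 100 = 47.95 / 76.00 × 100 = 63.1

Orland Canton in 1969: 64.5
Orland Canton in 1979: 63.1
Difference: -1.4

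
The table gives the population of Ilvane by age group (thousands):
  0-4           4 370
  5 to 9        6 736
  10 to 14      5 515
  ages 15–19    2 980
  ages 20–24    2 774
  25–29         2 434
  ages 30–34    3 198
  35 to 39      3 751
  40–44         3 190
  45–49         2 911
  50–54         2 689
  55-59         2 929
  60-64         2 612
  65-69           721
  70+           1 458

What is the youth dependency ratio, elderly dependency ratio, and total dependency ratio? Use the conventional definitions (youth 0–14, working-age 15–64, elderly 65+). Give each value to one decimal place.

0–14: 4 370 + 6 736 + 5 515 = 16 621
15–64: 2 980 + 2 774 + 2 434 + 3 198 + 3 751 + 3 190 + 2 911 + 2 689 + 2 929 + 2 612 = 29 468
65+: 721 + 1 458 = 2 179
Youth dependency ratio = 16 621 / 29 468 × 100 = 56.4
Old-age dependency ratio = 2 179 / 29 468 × 100 = 7.4
Total dependency ratio = (16 621 + 2 179) / 29 468 × 100 = 18 800 / 29 468 × 100 = 63.8

Youth dependency ratio: 56.4
Old-age dependency ratio: 7.4
Total dependency ratio: 63.8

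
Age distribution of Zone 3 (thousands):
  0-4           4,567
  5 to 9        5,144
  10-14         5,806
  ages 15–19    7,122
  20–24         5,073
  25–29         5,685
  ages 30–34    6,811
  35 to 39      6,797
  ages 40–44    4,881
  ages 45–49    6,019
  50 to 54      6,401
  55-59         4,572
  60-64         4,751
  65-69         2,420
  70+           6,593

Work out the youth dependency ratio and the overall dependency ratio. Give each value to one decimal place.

Youth dependency ratio: 26.7
Total dependency ratio: 42.2

0–14: 4,567 + 5,144 + 5,806 = 15,517
15–64: 7,122 + 5,073 + 5,685 + 6,811 + 6,797 + 4,881 + 6,019 + 6,401 + 4,572 + 4,751 = 58,112
65+: 2,420 + 6,593 = 9,013
Youth dependency ratio = 15,517 / 58,112 × 100 = 26.7
Total dependency ratio = (15,517 + 9,013) / 58,112 × 100 = 24,530 / 58,112 × 100 = 42.2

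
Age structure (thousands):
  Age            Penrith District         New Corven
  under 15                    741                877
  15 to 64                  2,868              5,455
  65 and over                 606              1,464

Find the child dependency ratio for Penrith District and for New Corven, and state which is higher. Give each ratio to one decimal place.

Penrith District: 741 / 2,868 × 100 = 25.8
New Corven: 877 / 5,455 × 100 = 16.1

Penrith District: 25.8
New Corven: 16.1
Higher: Penrith District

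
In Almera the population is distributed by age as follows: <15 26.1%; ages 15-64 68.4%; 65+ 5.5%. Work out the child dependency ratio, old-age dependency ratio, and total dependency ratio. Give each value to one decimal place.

Youth dependency ratio: 38.2
Old-age dependency ratio: 8.0
Total dependency ratio: 46.2

Youth dependency ratio = 26.1 / 68.4 × 100 = 38.2
Old-age dependency ratio = 5.5 / 68.4 × 100 = 8.0
Total dependency ratio = (26.1 + 5.5) / 68.4 × 100 = 31.6 / 68.4 × 100 = 46.2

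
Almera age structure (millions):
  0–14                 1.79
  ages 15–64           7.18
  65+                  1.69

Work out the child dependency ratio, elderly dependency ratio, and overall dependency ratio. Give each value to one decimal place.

Youth dependency ratio: 24.9
Old-age dependency ratio: 23.5
Total dependency ratio: 48.5

Youth dependency ratio = 1.79 / 7.18 × 100 = 24.9
Old-age dependency ratio = 1.69 / 7.18 × 100 = 23.5
Total dependency ratio = (1.79 + 1.69) / 7.18 × 100 = 3.48 / 7.18 × 100 = 48.5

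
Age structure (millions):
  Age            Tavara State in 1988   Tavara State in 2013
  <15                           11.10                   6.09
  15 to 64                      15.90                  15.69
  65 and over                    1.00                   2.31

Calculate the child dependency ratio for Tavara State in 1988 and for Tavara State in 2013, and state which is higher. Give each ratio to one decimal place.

Tavara State in 1988: 11.10 / 15.90 × 100 = 69.8
Tavara State in 2013: 6.09 / 15.69 × 100 = 38.8

Tavara State in 1988: 69.8
Tavara State in 2013: 38.8
Higher: Tavara State in 1988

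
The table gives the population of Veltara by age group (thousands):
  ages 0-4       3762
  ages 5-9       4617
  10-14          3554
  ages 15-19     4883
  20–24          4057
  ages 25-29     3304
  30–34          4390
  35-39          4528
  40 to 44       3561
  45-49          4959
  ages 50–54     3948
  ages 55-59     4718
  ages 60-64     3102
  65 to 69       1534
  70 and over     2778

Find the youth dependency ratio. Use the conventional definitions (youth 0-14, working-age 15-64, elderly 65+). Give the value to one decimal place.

Youth dependency ratio: 28.8

0–14: 3762 + 4617 + 3554 = 11933
15–64: 4883 + 4057 + 3304 + 4390 + 4528 + 3561 + 4959 + 3948 + 4718 + 3102 = 41450
65+: 1534 + 2778 = 4312
Youth dependency ratio = 11933 / 41450 × 100 = 28.8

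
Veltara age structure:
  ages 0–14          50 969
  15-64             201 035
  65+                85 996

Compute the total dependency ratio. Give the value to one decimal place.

Total dependency ratio = (50 969 + 85 996) / 201 035 × 100 = 136 965 / 201 035 × 100 = 68.1

Total dependency ratio: 68.1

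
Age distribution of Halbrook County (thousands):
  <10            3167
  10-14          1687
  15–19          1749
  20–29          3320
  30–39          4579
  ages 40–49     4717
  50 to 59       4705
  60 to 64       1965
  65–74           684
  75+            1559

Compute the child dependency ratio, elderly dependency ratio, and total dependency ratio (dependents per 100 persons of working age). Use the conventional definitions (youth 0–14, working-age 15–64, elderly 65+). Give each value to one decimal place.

0–14: 3167 + 1687 = 4854
15–64: 1749 + 3320 + 4579 + 4717 + 4705 + 1965 = 21035
65+: 684 + 1559 = 2243
Youth dependency ratio = 4854 / 21035 × 100 = 23.1
Old-age dependency ratio = 2243 / 21035 × 100 = 10.7
Total dependency ratio = (4854 + 2243) / 21035 × 100 = 7097 / 21035 × 100 = 33.7

Youth dependency ratio: 23.1
Old-age dependency ratio: 10.7
Total dependency ratio: 33.7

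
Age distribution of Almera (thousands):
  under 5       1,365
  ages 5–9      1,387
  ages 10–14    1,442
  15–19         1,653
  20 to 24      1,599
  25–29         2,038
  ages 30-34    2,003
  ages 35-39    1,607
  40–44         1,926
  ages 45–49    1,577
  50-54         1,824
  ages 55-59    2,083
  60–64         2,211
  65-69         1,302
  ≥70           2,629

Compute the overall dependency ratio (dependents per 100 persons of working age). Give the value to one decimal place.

Total dependency ratio: 43.9

0–14: 1,365 + 1,387 + 1,442 = 4,194
15–64: 1,653 + 1,599 + 2,038 + 2,003 + 1,607 + 1,926 + 1,577 + 1,824 + 2,083 + 2,211 = 18,521
65+: 1,302 + 2,629 = 3,931
Total dependency ratio = (4,194 + 3,931) / 18,521 × 100 = 8,125 / 18,521 × 100 = 43.9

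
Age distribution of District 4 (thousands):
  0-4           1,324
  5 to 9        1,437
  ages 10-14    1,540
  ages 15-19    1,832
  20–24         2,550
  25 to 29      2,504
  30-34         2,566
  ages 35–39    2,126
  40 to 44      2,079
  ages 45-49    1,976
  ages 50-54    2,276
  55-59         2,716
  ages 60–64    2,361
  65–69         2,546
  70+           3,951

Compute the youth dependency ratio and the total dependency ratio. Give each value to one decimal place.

0–14: 1,324 + 1,437 + 1,540 = 4,301
15–64: 1,832 + 2,550 + 2,504 + 2,566 + 2,126 + 2,079 + 1,976 + 2,276 + 2,716 + 2,361 = 22,986
65+: 2,546 + 3,951 = 6,497
Youth dependency ratio = 4,301 / 22,986 × 100 = 18.7
Total dependency ratio = (4,301 + 6,497) / 22,986 × 100 = 10,798 / 22,986 × 100 = 47.0

Youth dependency ratio: 18.7
Total dependency ratio: 47.0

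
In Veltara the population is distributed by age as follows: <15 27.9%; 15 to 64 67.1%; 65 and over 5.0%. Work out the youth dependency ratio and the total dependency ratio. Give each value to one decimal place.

Youth dependency ratio = 27.9 / 67.1 × 100 = 41.6
Total dependency ratio = (27.9 + 5.0) / 67.1 × 100 = 32.9 / 67.1 × 100 = 49.0

Youth dependency ratio: 41.6
Total dependency ratio: 49.0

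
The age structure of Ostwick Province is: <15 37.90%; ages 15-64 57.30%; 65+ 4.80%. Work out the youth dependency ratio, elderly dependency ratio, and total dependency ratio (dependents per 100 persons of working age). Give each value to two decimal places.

Youth dependency ratio = 37.90 / 57.30 × 100 = 66.14
Old-age dependency ratio = 4.80 / 57.30 × 100 = 8.38
Total dependency ratio = (37.90 + 4.80) / 57.30 × 100 = 42.70 / 57.30 × 100 = 74.52

Youth dependency ratio: 66.14
Old-age dependency ratio: 8.38
Total dependency ratio: 74.52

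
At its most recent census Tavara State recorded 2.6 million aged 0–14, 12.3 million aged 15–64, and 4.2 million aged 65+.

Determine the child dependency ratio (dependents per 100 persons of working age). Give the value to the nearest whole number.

Youth dependency ratio = 2.6 / 12.3 × 100 = 21

Youth dependency ratio: 21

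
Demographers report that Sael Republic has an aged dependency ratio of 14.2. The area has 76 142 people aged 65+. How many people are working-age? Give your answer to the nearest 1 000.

Working-age: 536 000

Old-age dependency ratio = elderly / working-age × 100
14.2 = 76 142 / W × 100
⇒ 536 000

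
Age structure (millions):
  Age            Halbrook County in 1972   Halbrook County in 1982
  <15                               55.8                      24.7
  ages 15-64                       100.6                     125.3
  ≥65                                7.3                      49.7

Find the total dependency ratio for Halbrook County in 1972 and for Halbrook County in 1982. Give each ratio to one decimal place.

Halbrook County in 1972: (55.8 + 7.3) / 100.6 × 100 = 63.1 / 100.6 × 100 = 62.7
Halbrook County in 1982: (24.7 + 49.7) / 125.3 × 100 = 74.4 / 125.3 × 100 = 59.4

Halbrook County in 1972: 62.7
Halbrook County in 1982: 59.4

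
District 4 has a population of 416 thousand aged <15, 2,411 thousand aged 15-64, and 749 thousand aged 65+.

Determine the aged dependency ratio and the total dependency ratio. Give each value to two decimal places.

Old-age dependency ratio = 749 / 2,411 × 100 = 31.07
Total dependency ratio = (416 + 749) / 2,411 × 100 = 1,165 / 2,411 × 100 = 48.32

Old-age dependency ratio: 31.07
Total dependency ratio: 48.32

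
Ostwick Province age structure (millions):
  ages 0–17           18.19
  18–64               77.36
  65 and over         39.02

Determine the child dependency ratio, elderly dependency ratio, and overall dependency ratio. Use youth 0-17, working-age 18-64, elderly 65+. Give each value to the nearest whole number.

Youth dependency ratio = 18.19 / 77.36 × 100 = 24
Old-age dependency ratio = 39.02 / 77.36 × 100 = 50
Total dependency ratio = (18.19 + 39.02) / 77.36 × 100 = 57.21 / 77.36 × 100 = 74

Youth dependency ratio: 24
Old-age dependency ratio: 50
Total dependency ratio: 74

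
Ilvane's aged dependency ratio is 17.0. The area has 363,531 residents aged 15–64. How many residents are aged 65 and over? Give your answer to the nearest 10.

Old-age dependency ratio = elderly / working-age × 100
17.0 = E / 363,531 × 100
⇒ 61,800

Aged 65 and over: 61,800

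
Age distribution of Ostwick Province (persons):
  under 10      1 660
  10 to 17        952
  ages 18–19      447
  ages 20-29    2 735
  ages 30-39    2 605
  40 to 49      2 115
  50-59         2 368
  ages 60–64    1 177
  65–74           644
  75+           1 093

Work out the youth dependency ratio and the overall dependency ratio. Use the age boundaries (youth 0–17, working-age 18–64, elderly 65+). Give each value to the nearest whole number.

Youth dependency ratio: 23
Total dependency ratio: 38

0–17: 1 660 + 952 = 2 612
18–64: 447 + 2 735 + 2 605 + 2 115 + 2 368 + 1 177 = 11 447
65+: 644 + 1 093 = 1 737
Youth dependency ratio = 2 612 / 11 447 × 100 = 23
Total dependency ratio = (2 612 + 1 737) / 11 447 × 100 = 4 349 / 11 447 × 100 = 38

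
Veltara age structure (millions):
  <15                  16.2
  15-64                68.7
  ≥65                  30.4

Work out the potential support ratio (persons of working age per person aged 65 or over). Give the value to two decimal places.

Potential support ratio = 68.7 / 30.4 = 2.26

Potential support ratio: 2.26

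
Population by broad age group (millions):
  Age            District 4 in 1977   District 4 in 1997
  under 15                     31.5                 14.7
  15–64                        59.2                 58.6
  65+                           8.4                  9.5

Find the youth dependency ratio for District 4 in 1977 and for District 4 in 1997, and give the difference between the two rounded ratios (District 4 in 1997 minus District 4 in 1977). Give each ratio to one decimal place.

District 4 in 1977: 31.5 / 59.2 × 100 = 53.2
District 4 in 1997: 14.7 / 58.6 × 100 = 25.1

District 4 in 1977: 53.2
District 4 in 1997: 25.1
Difference: -28.1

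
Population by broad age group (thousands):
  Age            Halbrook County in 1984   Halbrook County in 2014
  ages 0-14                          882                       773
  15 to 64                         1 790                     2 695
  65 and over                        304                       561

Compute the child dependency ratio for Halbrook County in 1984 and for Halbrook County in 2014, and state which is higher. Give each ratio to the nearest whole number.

Halbrook County in 1984: 882 / 1 790 × 100 = 49
Halbrook County in 2014: 773 / 2 695 × 100 = 29

Halbrook County in 1984: 49
Halbrook County in 2014: 29
Higher: Halbrook County in 1984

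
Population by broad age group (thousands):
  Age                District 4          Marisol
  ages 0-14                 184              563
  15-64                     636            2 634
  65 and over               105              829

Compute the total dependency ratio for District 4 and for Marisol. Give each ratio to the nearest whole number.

District 4: 45
Marisol: 53

District 4: (184 + 105) / 636 × 100 = 289 / 636 × 100 = 45
Marisol: (563 + 829) / 2 634 × 100 = 1 392 / 2 634 × 100 = 53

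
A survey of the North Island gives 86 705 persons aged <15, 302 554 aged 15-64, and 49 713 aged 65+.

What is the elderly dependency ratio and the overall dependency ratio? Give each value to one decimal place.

Old-age dependency ratio: 16.4
Total dependency ratio: 45.1

Old-age dependency ratio = 49 713 / 302 554 × 100 = 16.4
Total dependency ratio = (86 705 + 49 713) / 302 554 × 100 = 136 418 / 302 554 × 100 = 45.1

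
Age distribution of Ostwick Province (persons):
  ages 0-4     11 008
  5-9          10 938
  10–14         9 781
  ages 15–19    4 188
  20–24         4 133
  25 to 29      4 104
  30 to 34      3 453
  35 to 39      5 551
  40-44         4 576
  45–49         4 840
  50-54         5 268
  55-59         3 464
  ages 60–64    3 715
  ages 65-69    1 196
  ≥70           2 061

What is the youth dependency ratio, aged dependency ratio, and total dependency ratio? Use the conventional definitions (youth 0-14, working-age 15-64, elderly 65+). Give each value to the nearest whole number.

0–14: 11 008 + 10 938 + 9 781 = 31 727
15–64: 4 188 + 4 133 + 4 104 + 3 453 + 5 551 + 4 576 + 4 840 + 5 268 + 3 464 + 3 715 = 43 292
65+: 1 196 + 2 061 = 3 257
Youth dependency ratio = 31 727 / 43 292 × 100 = 73
Old-age dependency ratio = 3 257 / 43 292 × 100 = 8
Total dependency ratio = (31 727 + 3 257) / 43 292 × 100 = 34 984 / 43 292 × 100 = 81

Youth dependency ratio: 73
Old-age dependency ratio: 8
Total dependency ratio: 81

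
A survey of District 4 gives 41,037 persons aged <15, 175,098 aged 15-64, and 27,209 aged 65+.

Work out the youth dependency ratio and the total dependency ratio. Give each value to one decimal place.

Youth dependency ratio: 23.4
Total dependency ratio: 39.0

Youth dependency ratio = 41,037 / 175,098 × 100 = 23.4
Total dependency ratio = (41,037 + 27,209) / 175,098 × 100 = 68,246 / 175,098 × 100 = 39.0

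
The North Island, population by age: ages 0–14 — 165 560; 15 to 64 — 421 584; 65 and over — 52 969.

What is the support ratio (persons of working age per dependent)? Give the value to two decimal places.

Support ratio: 1.93

Support ratio = 421 584 / (165 560 + 52 969) = 421 584 / 218 529 = 1.93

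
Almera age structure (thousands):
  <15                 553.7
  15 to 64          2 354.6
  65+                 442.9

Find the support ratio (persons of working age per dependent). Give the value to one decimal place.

Support ratio: 2.4

Support ratio = 2 354.6 / (553.7 + 442.9) = 2 354.6 / 996.6 = 2.4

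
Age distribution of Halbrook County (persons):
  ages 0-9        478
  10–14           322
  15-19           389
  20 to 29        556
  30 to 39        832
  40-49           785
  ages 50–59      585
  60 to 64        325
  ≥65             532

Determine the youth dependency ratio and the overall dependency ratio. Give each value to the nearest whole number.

0–14: 478 + 322 = 800
15–64: 389 + 556 + 832 + 785 + 585 + 325 = 3472
65+: 532
Youth dependency ratio = 800 / 3472 × 100 = 23
Total dependency ratio = (800 + 532) / 3472 × 100 = 1332 / 3472 × 100 = 38

Youth dependency ratio: 23
Total dependency ratio: 38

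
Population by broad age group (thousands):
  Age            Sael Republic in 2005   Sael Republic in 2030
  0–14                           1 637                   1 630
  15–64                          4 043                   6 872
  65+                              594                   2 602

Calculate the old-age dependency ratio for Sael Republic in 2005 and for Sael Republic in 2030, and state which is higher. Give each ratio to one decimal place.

Sael Republic in 2005: 14.7
Sael Republic in 2030: 37.9
Higher: Sael Republic in 2030

Sael Republic in 2005: 594 / 4 043 × 100 = 14.7
Sael Republic in 2030: 2 602 / 6 872 × 100 = 37.9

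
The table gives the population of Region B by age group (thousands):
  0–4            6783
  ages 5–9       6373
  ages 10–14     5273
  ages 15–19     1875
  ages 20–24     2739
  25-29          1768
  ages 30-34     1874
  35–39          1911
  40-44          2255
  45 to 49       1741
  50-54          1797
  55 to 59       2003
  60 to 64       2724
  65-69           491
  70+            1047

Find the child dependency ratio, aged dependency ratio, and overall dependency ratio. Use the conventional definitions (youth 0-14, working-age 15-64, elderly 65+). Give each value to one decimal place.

Youth dependency ratio: 89.1
Old-age dependency ratio: 7.4
Total dependency ratio: 96.5

0–14: 6783 + 6373 + 5273 = 18429
15–64: 1875 + 2739 + 1768 + 1874 + 1911 + 2255 + 1741 + 1797 + 2003 + 2724 = 20687
65+: 491 + 1047 = 1538
Youth dependency ratio = 18429 / 20687 × 100 = 89.1
Old-age dependency ratio = 1538 / 20687 × 100 = 7.4
Total dependency ratio = (18429 + 1538) / 20687 × 100 = 19967 / 20687 × 100 = 96.5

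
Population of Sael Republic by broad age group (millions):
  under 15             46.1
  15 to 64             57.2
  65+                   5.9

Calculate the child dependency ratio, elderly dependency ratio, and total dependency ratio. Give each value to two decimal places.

Youth dependency ratio: 80.59
Old-age dependency ratio: 10.31
Total dependency ratio: 90.91

Youth dependency ratio = 46.1 / 57.2 × 100 = 80.59
Old-age dependency ratio = 5.9 / 57.2 × 100 = 10.31
Total dependency ratio = (46.1 + 5.9) / 57.2 × 100 = 52.0 / 57.2 × 100 = 90.91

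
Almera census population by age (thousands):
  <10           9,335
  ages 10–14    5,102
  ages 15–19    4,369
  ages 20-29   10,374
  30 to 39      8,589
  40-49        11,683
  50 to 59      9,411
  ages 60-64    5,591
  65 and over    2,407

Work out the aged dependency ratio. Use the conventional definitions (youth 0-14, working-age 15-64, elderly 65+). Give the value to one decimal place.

Old-age dependency ratio: 4.8

0–14: 9,335 + 5,102 = 14,437
15–64: 4,369 + 10,374 + 8,589 + 11,683 + 9,411 + 5,591 = 50,017
65+: 2,407
Old-age dependency ratio = 2,407 / 50,017 × 100 = 4.8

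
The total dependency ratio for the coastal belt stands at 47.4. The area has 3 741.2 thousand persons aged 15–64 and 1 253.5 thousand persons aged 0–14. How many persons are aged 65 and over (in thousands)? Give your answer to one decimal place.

Total dependency ratio = (youth + elderly) / working-age × 100
47.4 = (1 253.5 + E) / 3 741.2 × 100
⇒ 519.8

Aged 65 and over: 519.8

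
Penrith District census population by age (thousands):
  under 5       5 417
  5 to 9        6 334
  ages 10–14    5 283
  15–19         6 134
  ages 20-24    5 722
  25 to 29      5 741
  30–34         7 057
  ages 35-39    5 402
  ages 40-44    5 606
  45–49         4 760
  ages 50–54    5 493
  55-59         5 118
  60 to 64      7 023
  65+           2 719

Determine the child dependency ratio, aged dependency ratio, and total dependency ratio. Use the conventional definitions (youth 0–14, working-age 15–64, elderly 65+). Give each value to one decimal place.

Youth dependency ratio: 29.3
Old-age dependency ratio: 4.7
Total dependency ratio: 34.0

0–14: 5 417 + 6 334 + 5 283 = 17 034
15–64: 6 134 + 5 722 + 5 741 + 7 057 + 5 402 + 5 606 + 4 760 + 5 493 + 5 118 + 7 023 = 58 056
65+: 2 719
Youth dependency ratio = 17 034 / 58 056 × 100 = 29.3
Old-age dependency ratio = 2 719 / 58 056 × 100 = 4.7
Total dependency ratio = (17 034 + 2 719) / 58 056 × 100 = 19 753 / 58 056 × 100 = 34.0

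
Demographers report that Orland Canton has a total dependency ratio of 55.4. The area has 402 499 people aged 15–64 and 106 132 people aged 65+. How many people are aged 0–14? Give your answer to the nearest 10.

Total dependency ratio = (youth + elderly) / working-age × 100
55.4 = (Y + 106 132) / 402 499 × 100
⇒ 116 850

Aged 0–14: 116 850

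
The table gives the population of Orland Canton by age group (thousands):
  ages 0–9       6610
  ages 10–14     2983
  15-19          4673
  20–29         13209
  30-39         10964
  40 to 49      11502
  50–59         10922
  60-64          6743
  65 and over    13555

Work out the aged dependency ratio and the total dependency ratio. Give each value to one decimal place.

0–14: 6610 + 2983 = 9593
15–64: 4673 + 13209 + 10964 + 11502 + 10922 + 6743 = 58013
65+: 13555
Old-age dependency ratio = 13555 / 58013 × 100 = 23.4
Total dependency ratio = (9593 + 13555) / 58013 × 100 = 23148 / 58013 × 100 = 39.9

Old-age dependency ratio: 23.4
Total dependency ratio: 39.9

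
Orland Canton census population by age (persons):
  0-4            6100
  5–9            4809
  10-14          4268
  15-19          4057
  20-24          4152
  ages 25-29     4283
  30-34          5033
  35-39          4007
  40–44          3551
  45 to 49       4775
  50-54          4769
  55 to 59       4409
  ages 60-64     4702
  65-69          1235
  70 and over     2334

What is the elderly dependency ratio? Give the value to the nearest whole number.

Old-age dependency ratio: 8

0–14: 6100 + 4809 + 4268 = 15177
15–64: 4057 + 4152 + 4283 + 5033 + 4007 + 3551 + 4775 + 4769 + 4409 + 4702 = 43738
65+: 1235 + 2334 = 3569
Old-age dependency ratio = 3569 / 43738 × 100 = 8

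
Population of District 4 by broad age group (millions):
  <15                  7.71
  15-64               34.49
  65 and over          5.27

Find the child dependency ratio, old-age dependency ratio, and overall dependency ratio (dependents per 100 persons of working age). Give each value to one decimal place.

Youth dependency ratio: 22.4
Old-age dependency ratio: 15.3
Total dependency ratio: 37.6

Youth dependency ratio = 7.71 / 34.49 × 100 = 22.4
Old-age dependency ratio = 5.27 / 34.49 × 100 = 15.3
Total dependency ratio = (7.71 + 5.27) / 34.49 × 100 = 12.98 / 34.49 × 100 = 37.6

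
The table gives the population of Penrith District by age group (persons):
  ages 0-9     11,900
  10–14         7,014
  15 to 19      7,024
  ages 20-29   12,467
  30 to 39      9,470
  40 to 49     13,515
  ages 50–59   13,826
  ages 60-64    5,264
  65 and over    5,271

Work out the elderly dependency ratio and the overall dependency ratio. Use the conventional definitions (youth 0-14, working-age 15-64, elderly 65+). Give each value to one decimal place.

Old-age dependency ratio: 8.6
Total dependency ratio: 39.3

0–14: 11,900 + 7,014 = 18,914
15–64: 7,024 + 12,467 + 9,470 + 13,515 + 13,826 + 5,264 = 61,566
65+: 5,271
Old-age dependency ratio = 5,271 / 61,566 × 100 = 8.6
Total dependency ratio = (18,914 + 5,271) / 61,566 × 100 = 24,185 / 61,566 × 100 = 39.3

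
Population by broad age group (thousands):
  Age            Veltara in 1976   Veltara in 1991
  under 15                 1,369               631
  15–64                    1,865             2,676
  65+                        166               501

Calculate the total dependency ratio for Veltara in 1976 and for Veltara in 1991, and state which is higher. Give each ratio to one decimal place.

Veltara in 1976: 82.3
Veltara in 1991: 42.3
Higher: Veltara in 1976

Veltara in 1976: (1,369 + 166) / 1,865 × 100 = 1,535 / 1,865 × 100 = 82.3
Veltara in 1991: (631 + 501) / 2,676 × 100 = 1,132 / 2,676 × 100 = 42.3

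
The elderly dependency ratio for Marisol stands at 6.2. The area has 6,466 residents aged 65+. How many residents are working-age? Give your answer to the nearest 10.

Old-age dependency ratio = elderly / working-age × 100
6.2 = 6,466 / W × 100
⇒ 104,290

Working-age: 104,290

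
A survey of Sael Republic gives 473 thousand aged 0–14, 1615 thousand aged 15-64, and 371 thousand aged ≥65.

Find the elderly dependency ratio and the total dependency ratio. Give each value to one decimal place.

Old-age dependency ratio = 371 / 1615 × 100 = 23.0
Total dependency ratio = (473 + 371) / 1615 × 100 = 844 / 1615 × 100 = 52.3

Old-age dependency ratio: 23.0
Total dependency ratio: 52.3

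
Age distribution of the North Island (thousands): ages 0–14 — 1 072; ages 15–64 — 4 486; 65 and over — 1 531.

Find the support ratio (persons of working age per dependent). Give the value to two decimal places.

Support ratio = 4 486 / (1 072 + 1 531) = 4 486 / 2 603 = 1.72

Support ratio: 1.72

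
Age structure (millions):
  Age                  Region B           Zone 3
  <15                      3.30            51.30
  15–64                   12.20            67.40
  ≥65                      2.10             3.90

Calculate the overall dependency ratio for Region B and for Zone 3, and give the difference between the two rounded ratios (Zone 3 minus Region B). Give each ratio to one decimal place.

Region B: 44.3
Zone 3: 81.9
Difference: +37.6

Region B: (3.30 + 2.10) / 12.20 × 100 = 5.40 / 12.20 × 100 = 44.3
Zone 3: (51.30 + 3.90) / 67.40 × 100 = 55.20 / 67.40 × 100 = 81.9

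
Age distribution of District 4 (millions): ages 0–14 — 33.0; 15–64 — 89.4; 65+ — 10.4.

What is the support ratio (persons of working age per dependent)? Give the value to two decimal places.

Support ratio: 2.06

Support ratio = 89.4 / (33.0 + 10.4) = 89.4 / 43.4 = 2.06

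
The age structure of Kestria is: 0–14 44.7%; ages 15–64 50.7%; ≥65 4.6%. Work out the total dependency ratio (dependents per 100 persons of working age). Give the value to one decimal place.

Total dependency ratio = (44.7 + 4.6) / 50.7 × 100 = 49.3 / 50.7 × 100 = 97.2

Total dependency ratio: 97.2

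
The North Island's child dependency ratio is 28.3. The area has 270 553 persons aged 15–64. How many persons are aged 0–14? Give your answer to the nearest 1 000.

Youth dependency ratio = youth / working-age × 100
28.3 = Y / 270 553 × 100
⇒ 77 000

Aged 0–14: 77 000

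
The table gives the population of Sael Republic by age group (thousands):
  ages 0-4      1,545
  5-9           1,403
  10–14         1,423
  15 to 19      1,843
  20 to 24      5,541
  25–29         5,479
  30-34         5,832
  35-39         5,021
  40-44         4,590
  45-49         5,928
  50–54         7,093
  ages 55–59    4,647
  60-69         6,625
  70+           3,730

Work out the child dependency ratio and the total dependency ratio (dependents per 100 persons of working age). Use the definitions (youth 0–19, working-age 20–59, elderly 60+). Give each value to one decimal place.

Youth dependency ratio: 14.1
Total dependency ratio: 37.5

0–19: 1,545 + 1,403 + 1,423 + 1,843 = 6,214
20–59: 5,541 + 5,479 + 5,832 + 5,021 + 4,590 + 5,928 + 7,093 + 4,647 = 44,131
60+: 6,625 + 3,730 = 10,355
Youth dependency ratio = 6,214 / 44,131 × 100 = 14.1
Total dependency ratio = (6,214 + 10,355) / 44,131 × 100 = 16,569 / 44,131 × 100 = 37.5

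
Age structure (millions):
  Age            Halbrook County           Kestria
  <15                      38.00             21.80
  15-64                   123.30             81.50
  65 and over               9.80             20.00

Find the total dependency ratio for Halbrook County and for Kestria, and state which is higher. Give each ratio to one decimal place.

Halbrook County: (38.00 + 9.80) / 123.30 × 100 = 47.80 / 123.30 × 100 = 38.8
Kestria: (21.80 + 20.00) / 81.50 × 100 = 41.80 / 81.50 × 100 = 51.3

Halbrook County: 38.8
Kestria: 51.3
Higher: Kestria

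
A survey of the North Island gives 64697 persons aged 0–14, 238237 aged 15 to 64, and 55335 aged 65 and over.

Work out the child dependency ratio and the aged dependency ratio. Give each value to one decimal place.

Youth dependency ratio: 27.2
Old-age dependency ratio: 23.2

Youth dependency ratio = 64697 / 238237 × 100 = 27.2
Old-age dependency ratio = 55335 / 238237 × 100 = 23.2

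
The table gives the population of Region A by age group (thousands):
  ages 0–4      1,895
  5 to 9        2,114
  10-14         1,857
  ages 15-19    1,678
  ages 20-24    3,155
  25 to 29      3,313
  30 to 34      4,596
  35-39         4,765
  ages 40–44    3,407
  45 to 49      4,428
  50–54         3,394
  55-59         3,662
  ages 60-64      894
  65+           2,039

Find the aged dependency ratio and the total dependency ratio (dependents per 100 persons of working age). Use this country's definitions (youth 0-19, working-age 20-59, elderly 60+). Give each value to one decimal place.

0–19: 1,895 + 2,114 + 1,857 + 1,678 = 7,544
20–59: 3,155 + 3,313 + 4,596 + 4,765 + 3,407 + 4,428 + 3,394 + 3,662 = 30,720
60+: 894 + 2,039 = 2,933
Old-age dependency ratio = 2,933 / 30,720 × 100 = 9.5
Total dependency ratio = (7,544 + 2,933) / 30,720 × 100 = 10,477 / 30,720 × 100 = 34.1

Old-age dependency ratio: 9.5
Total dependency ratio: 34.1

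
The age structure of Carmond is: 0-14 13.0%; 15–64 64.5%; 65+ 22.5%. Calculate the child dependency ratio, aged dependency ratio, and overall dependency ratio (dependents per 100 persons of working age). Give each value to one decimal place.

Youth dependency ratio = 13.0 / 64.5 × 100 = 20.2
Old-age dependency ratio = 22.5 / 64.5 × 100 = 34.9
Total dependency ratio = (13.0 + 22.5) / 64.5 × 100 = 35.5 / 64.5 × 100 = 55.0

Youth dependency ratio: 20.2
Old-age dependency ratio: 34.9
Total dependency ratio: 55.0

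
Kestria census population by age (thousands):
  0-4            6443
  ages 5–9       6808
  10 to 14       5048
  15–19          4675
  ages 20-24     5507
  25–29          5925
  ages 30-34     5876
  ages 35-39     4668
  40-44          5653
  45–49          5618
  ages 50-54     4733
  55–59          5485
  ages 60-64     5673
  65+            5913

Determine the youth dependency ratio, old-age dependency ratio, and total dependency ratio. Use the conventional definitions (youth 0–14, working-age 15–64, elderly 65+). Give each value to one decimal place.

Youth dependency ratio: 34.0
Old-age dependency ratio: 11.0
Total dependency ratio: 45.0

0–14: 6443 + 6808 + 5048 = 18299
15–64: 4675 + 5507 + 5925 + 5876 + 4668 + 5653 + 5618 + 4733 + 5485 + 5673 = 53813
65+: 5913
Youth dependency ratio = 18299 / 53813 × 100 = 34.0
Old-age dependency ratio = 5913 / 53813 × 100 = 11.0
Total dependency ratio = (18299 + 5913) / 53813 × 100 = 24212 / 53813 × 100 = 45.0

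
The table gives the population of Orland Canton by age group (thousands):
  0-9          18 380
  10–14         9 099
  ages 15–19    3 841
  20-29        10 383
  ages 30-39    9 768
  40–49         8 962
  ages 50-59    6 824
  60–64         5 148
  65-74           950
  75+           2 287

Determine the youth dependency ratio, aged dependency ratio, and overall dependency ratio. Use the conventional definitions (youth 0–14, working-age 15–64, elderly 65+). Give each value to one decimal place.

Youth dependency ratio: 61.2
Old-age dependency ratio: 7.2
Total dependency ratio: 68.4

0–14: 18 380 + 9 099 = 27 479
15–64: 3 841 + 10 383 + 9 768 + 8 962 + 6 824 + 5 148 = 44 926
65+: 950 + 2 287 = 3 237
Youth dependency ratio = 27 479 / 44 926 × 100 = 61.2
Old-age dependency ratio = 3 237 / 44 926 × 100 = 7.2
Total dependency ratio = (27 479 + 3 237) / 44 926 × 100 = 30 716 / 44 926 × 100 = 68.4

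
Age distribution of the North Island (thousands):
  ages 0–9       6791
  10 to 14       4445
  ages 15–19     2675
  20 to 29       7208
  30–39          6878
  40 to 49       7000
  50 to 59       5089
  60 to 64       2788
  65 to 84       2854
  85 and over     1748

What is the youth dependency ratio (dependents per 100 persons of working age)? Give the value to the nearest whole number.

0–14: 6791 + 4445 = 11236
15–64: 2675 + 7208 + 6878 + 7000 + 5089 + 2788 = 31638
65+: 2854 + 1748 = 4602
Youth dependency ratio = 11236 / 31638 × 100 = 36

Youth dependency ratio: 36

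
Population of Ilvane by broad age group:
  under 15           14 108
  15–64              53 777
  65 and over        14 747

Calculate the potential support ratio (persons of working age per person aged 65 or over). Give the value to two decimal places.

Potential support ratio: 3.65

Potential support ratio = 53 777 / 14 747 = 3.65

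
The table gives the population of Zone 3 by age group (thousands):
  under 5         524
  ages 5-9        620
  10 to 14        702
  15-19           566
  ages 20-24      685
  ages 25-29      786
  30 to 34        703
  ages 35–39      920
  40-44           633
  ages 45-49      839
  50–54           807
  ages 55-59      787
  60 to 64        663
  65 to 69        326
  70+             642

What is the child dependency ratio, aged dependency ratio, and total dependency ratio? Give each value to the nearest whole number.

0–14: 524 + 620 + 702 = 1846
15–64: 566 + 685 + 786 + 703 + 920 + 633 + 839 + 807 + 787 + 663 = 7389
65+: 326 + 642 = 968
Youth dependency ratio = 1846 / 7389 × 100 = 25
Old-age dependency ratio = 968 / 7389 × 100 = 13
Total dependency ratio = (1846 + 968) / 7389 × 100 = 2814 / 7389 × 100 = 38

Youth dependency ratio: 25
Old-age dependency ratio: 13
Total dependency ratio: 38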